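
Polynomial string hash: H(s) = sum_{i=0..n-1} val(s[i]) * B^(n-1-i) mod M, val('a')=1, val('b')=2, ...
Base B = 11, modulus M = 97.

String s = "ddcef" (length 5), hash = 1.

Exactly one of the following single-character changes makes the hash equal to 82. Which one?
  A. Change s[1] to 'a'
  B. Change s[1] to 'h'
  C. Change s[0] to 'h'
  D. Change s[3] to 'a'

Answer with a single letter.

Option A: s[1]='d'->'a', delta=(1-4)*11^3 mod 97 = 81, hash=1+81 mod 97 = 82 <-- target
Option B: s[1]='d'->'h', delta=(8-4)*11^3 mod 97 = 86, hash=1+86 mod 97 = 87
Option C: s[0]='d'->'h', delta=(8-4)*11^4 mod 97 = 73, hash=1+73 mod 97 = 74
Option D: s[3]='e'->'a', delta=(1-5)*11^1 mod 97 = 53, hash=1+53 mod 97 = 54

Answer: A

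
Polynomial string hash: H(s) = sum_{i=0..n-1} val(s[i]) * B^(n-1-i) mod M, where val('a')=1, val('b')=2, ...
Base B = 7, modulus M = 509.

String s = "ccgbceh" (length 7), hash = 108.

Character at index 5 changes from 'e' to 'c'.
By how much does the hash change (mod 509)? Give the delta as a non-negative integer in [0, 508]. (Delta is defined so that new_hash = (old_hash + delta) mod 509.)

Delta formula: (val(new) - val(old)) * B^(n-1-k) mod M
  val('c') - val('e') = 3 - 5 = -2
  B^(n-1-k) = 7^1 mod 509 = 7
  Delta = -2 * 7 mod 509 = 495

Answer: 495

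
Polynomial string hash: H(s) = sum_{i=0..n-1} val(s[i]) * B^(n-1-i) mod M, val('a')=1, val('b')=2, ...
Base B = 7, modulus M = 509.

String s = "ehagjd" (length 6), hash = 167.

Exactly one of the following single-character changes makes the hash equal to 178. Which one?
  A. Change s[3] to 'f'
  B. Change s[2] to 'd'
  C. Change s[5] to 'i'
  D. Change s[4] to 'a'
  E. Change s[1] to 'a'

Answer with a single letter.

Answer: B

Derivation:
Option A: s[3]='g'->'f', delta=(6-7)*7^2 mod 509 = 460, hash=167+460 mod 509 = 118
Option B: s[2]='a'->'d', delta=(4-1)*7^3 mod 509 = 11, hash=167+11 mod 509 = 178 <-- target
Option C: s[5]='d'->'i', delta=(9-4)*7^0 mod 509 = 5, hash=167+5 mod 509 = 172
Option D: s[4]='j'->'a', delta=(1-10)*7^1 mod 509 = 446, hash=167+446 mod 509 = 104
Option E: s[1]='h'->'a', delta=(1-8)*7^4 mod 509 = 499, hash=167+499 mod 509 = 157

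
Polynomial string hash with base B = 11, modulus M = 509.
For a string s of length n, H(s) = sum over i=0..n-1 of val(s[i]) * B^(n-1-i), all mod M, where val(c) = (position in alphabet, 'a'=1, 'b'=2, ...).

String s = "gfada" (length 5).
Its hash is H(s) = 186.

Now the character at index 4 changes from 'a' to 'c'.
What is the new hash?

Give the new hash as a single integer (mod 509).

Answer: 188

Derivation:
val('a') = 1, val('c') = 3
Position k = 4, exponent = n-1-k = 0
B^0 mod M = 11^0 mod 509 = 1
Delta = (3 - 1) * 1 mod 509 = 2
New hash = (186 + 2) mod 509 = 188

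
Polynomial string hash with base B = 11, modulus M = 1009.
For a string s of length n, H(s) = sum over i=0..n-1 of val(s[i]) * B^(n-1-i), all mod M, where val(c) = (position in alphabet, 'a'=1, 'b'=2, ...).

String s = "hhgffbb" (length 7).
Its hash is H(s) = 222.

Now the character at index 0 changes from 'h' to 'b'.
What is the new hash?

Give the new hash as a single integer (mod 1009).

val('h') = 8, val('b') = 2
Position k = 0, exponent = n-1-k = 6
B^6 mod M = 11^6 mod 1009 = 766
Delta = (2 - 8) * 766 mod 1009 = 449
New hash = (222 + 449) mod 1009 = 671

Answer: 671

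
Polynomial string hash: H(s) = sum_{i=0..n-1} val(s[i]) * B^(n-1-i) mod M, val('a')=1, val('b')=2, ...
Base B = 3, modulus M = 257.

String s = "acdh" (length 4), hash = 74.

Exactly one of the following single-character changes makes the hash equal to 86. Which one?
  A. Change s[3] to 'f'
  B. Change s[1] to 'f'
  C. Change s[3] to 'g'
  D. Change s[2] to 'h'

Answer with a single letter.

Answer: D

Derivation:
Option A: s[3]='h'->'f', delta=(6-8)*3^0 mod 257 = 255, hash=74+255 mod 257 = 72
Option B: s[1]='c'->'f', delta=(6-3)*3^2 mod 257 = 27, hash=74+27 mod 257 = 101
Option C: s[3]='h'->'g', delta=(7-8)*3^0 mod 257 = 256, hash=74+256 mod 257 = 73
Option D: s[2]='d'->'h', delta=(8-4)*3^1 mod 257 = 12, hash=74+12 mod 257 = 86 <-- target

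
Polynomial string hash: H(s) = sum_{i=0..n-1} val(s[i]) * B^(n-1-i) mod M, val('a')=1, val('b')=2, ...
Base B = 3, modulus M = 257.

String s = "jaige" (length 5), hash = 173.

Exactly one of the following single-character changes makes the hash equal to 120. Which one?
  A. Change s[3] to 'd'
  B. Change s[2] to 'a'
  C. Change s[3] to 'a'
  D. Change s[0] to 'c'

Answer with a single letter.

Option A: s[3]='g'->'d', delta=(4-7)*3^1 mod 257 = 248, hash=173+248 mod 257 = 164
Option B: s[2]='i'->'a', delta=(1-9)*3^2 mod 257 = 185, hash=173+185 mod 257 = 101
Option C: s[3]='g'->'a', delta=(1-7)*3^1 mod 257 = 239, hash=173+239 mod 257 = 155
Option D: s[0]='j'->'c', delta=(3-10)*3^4 mod 257 = 204, hash=173+204 mod 257 = 120 <-- target

Answer: D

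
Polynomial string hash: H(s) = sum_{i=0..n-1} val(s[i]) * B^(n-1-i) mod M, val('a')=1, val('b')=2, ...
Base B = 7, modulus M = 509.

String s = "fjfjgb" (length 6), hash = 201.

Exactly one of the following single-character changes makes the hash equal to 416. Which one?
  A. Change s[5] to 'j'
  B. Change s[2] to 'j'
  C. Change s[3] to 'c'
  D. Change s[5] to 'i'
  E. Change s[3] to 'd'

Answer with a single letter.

Answer: E

Derivation:
Option A: s[5]='b'->'j', delta=(10-2)*7^0 mod 509 = 8, hash=201+8 mod 509 = 209
Option B: s[2]='f'->'j', delta=(10-6)*7^3 mod 509 = 354, hash=201+354 mod 509 = 46
Option C: s[3]='j'->'c', delta=(3-10)*7^2 mod 509 = 166, hash=201+166 mod 509 = 367
Option D: s[5]='b'->'i', delta=(9-2)*7^0 mod 509 = 7, hash=201+7 mod 509 = 208
Option E: s[3]='j'->'d', delta=(4-10)*7^2 mod 509 = 215, hash=201+215 mod 509 = 416 <-- target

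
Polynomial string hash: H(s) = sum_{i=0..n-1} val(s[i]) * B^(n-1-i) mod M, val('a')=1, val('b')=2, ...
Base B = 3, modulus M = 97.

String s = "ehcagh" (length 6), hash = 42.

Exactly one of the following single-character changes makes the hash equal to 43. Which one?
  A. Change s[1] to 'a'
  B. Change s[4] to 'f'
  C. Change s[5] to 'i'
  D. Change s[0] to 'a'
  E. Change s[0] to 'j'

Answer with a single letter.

Option A: s[1]='h'->'a', delta=(1-8)*3^4 mod 97 = 15, hash=42+15 mod 97 = 57
Option B: s[4]='g'->'f', delta=(6-7)*3^1 mod 97 = 94, hash=42+94 mod 97 = 39
Option C: s[5]='h'->'i', delta=(9-8)*3^0 mod 97 = 1, hash=42+1 mod 97 = 43 <-- target
Option D: s[0]='e'->'a', delta=(1-5)*3^5 mod 97 = 95, hash=42+95 mod 97 = 40
Option E: s[0]='e'->'j', delta=(10-5)*3^5 mod 97 = 51, hash=42+51 mod 97 = 93

Answer: C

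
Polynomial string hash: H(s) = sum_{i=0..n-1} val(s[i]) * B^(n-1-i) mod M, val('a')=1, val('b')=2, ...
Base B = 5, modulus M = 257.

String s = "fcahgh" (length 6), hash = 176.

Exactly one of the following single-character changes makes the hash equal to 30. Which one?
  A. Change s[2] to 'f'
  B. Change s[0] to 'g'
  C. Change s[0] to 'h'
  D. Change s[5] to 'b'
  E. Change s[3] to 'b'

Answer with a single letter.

Option A: s[2]='a'->'f', delta=(6-1)*5^3 mod 257 = 111, hash=176+111 mod 257 = 30 <-- target
Option B: s[0]='f'->'g', delta=(7-6)*5^5 mod 257 = 41, hash=176+41 mod 257 = 217
Option C: s[0]='f'->'h', delta=(8-6)*5^5 mod 257 = 82, hash=176+82 mod 257 = 1
Option D: s[5]='h'->'b', delta=(2-8)*5^0 mod 257 = 251, hash=176+251 mod 257 = 170
Option E: s[3]='h'->'b', delta=(2-8)*5^2 mod 257 = 107, hash=176+107 mod 257 = 26

Answer: A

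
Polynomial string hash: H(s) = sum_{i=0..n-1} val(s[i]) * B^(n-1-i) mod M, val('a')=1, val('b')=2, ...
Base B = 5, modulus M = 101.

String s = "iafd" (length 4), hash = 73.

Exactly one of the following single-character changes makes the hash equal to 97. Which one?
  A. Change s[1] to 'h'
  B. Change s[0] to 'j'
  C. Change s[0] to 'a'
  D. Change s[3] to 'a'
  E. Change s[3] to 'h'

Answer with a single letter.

Option A: s[1]='a'->'h', delta=(8-1)*5^2 mod 101 = 74, hash=73+74 mod 101 = 46
Option B: s[0]='i'->'j', delta=(10-9)*5^3 mod 101 = 24, hash=73+24 mod 101 = 97 <-- target
Option C: s[0]='i'->'a', delta=(1-9)*5^3 mod 101 = 10, hash=73+10 mod 101 = 83
Option D: s[3]='d'->'a', delta=(1-4)*5^0 mod 101 = 98, hash=73+98 mod 101 = 70
Option E: s[3]='d'->'h', delta=(8-4)*5^0 mod 101 = 4, hash=73+4 mod 101 = 77

Answer: B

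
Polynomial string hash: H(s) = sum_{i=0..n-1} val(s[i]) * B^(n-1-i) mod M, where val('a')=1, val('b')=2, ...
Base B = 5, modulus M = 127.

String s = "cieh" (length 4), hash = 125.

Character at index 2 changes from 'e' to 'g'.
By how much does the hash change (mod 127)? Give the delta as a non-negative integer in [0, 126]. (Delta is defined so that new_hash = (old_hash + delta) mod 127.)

Delta formula: (val(new) - val(old)) * B^(n-1-k) mod M
  val('g') - val('e') = 7 - 5 = 2
  B^(n-1-k) = 5^1 mod 127 = 5
  Delta = 2 * 5 mod 127 = 10

Answer: 10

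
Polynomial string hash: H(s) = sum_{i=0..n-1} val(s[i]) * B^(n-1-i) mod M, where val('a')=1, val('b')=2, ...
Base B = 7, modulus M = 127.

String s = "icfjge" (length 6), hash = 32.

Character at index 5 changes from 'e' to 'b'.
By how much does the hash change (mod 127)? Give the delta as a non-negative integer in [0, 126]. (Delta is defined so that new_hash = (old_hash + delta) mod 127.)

Answer: 124

Derivation:
Delta formula: (val(new) - val(old)) * B^(n-1-k) mod M
  val('b') - val('e') = 2 - 5 = -3
  B^(n-1-k) = 7^0 mod 127 = 1
  Delta = -3 * 1 mod 127 = 124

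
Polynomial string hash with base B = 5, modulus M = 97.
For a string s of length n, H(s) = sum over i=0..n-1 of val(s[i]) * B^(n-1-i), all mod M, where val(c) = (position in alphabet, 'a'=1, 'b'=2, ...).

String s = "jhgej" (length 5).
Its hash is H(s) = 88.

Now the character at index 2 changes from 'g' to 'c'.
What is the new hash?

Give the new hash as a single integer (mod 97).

Answer: 85

Derivation:
val('g') = 7, val('c') = 3
Position k = 2, exponent = n-1-k = 2
B^2 mod M = 5^2 mod 97 = 25
Delta = (3 - 7) * 25 mod 97 = 94
New hash = (88 + 94) mod 97 = 85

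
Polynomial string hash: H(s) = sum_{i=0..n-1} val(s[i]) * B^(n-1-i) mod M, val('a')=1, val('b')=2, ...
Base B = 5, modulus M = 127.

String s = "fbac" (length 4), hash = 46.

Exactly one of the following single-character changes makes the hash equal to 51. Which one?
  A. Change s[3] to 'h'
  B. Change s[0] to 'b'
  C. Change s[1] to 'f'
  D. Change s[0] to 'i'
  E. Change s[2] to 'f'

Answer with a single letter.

Option A: s[3]='c'->'h', delta=(8-3)*5^0 mod 127 = 5, hash=46+5 mod 127 = 51 <-- target
Option B: s[0]='f'->'b', delta=(2-6)*5^3 mod 127 = 8, hash=46+8 mod 127 = 54
Option C: s[1]='b'->'f', delta=(6-2)*5^2 mod 127 = 100, hash=46+100 mod 127 = 19
Option D: s[0]='f'->'i', delta=(9-6)*5^3 mod 127 = 121, hash=46+121 mod 127 = 40
Option E: s[2]='a'->'f', delta=(6-1)*5^1 mod 127 = 25, hash=46+25 mod 127 = 71

Answer: A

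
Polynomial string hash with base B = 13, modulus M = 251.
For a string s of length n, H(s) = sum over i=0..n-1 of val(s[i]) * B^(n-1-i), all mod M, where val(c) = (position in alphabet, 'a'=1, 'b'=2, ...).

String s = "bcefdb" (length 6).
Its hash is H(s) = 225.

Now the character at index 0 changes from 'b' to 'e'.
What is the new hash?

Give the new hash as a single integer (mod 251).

val('b') = 2, val('e') = 5
Position k = 0, exponent = n-1-k = 5
B^5 mod M = 13^5 mod 251 = 64
Delta = (5 - 2) * 64 mod 251 = 192
New hash = (225 + 192) mod 251 = 166

Answer: 166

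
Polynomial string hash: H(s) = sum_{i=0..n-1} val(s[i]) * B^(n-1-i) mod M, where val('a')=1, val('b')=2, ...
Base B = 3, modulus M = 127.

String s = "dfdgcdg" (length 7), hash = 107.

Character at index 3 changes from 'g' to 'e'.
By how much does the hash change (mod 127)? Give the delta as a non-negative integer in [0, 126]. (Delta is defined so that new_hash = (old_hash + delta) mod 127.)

Delta formula: (val(new) - val(old)) * B^(n-1-k) mod M
  val('e') - val('g') = 5 - 7 = -2
  B^(n-1-k) = 3^3 mod 127 = 27
  Delta = -2 * 27 mod 127 = 73

Answer: 73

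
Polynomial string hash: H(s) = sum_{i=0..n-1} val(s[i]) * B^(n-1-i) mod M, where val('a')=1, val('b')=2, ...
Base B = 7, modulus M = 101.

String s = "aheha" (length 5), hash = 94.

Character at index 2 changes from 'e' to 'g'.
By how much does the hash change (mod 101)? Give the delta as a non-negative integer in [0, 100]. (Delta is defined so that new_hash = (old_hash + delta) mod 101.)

Answer: 98

Derivation:
Delta formula: (val(new) - val(old)) * B^(n-1-k) mod M
  val('g') - val('e') = 7 - 5 = 2
  B^(n-1-k) = 7^2 mod 101 = 49
  Delta = 2 * 49 mod 101 = 98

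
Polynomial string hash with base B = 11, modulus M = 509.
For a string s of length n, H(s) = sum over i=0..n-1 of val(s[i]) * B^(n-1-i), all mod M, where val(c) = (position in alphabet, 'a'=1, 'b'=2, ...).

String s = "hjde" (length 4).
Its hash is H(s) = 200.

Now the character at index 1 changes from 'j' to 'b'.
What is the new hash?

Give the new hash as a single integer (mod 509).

val('j') = 10, val('b') = 2
Position k = 1, exponent = n-1-k = 2
B^2 mod M = 11^2 mod 509 = 121
Delta = (2 - 10) * 121 mod 509 = 50
New hash = (200 + 50) mod 509 = 250

Answer: 250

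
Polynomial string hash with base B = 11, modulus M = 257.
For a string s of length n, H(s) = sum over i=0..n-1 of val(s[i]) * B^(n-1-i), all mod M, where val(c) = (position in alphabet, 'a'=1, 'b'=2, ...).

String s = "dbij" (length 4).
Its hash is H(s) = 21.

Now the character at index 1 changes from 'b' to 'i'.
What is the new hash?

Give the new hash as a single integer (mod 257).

val('b') = 2, val('i') = 9
Position k = 1, exponent = n-1-k = 2
B^2 mod M = 11^2 mod 257 = 121
Delta = (9 - 2) * 121 mod 257 = 76
New hash = (21 + 76) mod 257 = 97

Answer: 97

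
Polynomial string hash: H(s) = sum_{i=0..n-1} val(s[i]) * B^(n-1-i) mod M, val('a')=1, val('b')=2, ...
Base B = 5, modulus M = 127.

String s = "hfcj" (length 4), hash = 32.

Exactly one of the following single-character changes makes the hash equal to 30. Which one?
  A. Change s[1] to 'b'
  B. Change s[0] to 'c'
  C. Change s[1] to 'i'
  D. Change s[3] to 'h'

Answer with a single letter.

Answer: D

Derivation:
Option A: s[1]='f'->'b', delta=(2-6)*5^2 mod 127 = 27, hash=32+27 mod 127 = 59
Option B: s[0]='h'->'c', delta=(3-8)*5^3 mod 127 = 10, hash=32+10 mod 127 = 42
Option C: s[1]='f'->'i', delta=(9-6)*5^2 mod 127 = 75, hash=32+75 mod 127 = 107
Option D: s[3]='j'->'h', delta=(8-10)*5^0 mod 127 = 125, hash=32+125 mod 127 = 30 <-- target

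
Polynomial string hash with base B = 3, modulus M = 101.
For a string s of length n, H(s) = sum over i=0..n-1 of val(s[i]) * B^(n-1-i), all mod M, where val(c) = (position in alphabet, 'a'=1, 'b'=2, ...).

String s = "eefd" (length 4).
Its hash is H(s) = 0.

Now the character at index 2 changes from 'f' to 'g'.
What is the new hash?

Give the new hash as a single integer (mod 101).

val('f') = 6, val('g') = 7
Position k = 2, exponent = n-1-k = 1
B^1 mod M = 3^1 mod 101 = 3
Delta = (7 - 6) * 3 mod 101 = 3
New hash = (0 + 3) mod 101 = 3

Answer: 3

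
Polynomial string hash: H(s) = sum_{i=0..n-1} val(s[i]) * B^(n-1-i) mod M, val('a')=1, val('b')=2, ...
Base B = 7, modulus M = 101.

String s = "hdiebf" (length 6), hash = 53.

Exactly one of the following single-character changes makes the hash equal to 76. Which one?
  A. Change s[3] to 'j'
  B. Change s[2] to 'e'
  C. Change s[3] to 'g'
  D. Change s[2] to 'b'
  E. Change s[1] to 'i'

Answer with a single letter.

Answer: D

Derivation:
Option A: s[3]='e'->'j', delta=(10-5)*7^2 mod 101 = 43, hash=53+43 mod 101 = 96
Option B: s[2]='i'->'e', delta=(5-9)*7^3 mod 101 = 42, hash=53+42 mod 101 = 95
Option C: s[3]='e'->'g', delta=(7-5)*7^2 mod 101 = 98, hash=53+98 mod 101 = 50
Option D: s[2]='i'->'b', delta=(2-9)*7^3 mod 101 = 23, hash=53+23 mod 101 = 76 <-- target
Option E: s[1]='d'->'i', delta=(9-4)*7^4 mod 101 = 87, hash=53+87 mod 101 = 39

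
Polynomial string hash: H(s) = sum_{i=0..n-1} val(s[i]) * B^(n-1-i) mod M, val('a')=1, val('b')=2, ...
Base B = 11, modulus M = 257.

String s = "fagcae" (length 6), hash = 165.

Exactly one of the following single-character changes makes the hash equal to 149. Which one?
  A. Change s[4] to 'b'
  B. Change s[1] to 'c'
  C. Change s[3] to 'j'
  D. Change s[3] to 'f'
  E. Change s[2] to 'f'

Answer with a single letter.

Answer: B

Derivation:
Option A: s[4]='a'->'b', delta=(2-1)*11^1 mod 257 = 11, hash=165+11 mod 257 = 176
Option B: s[1]='a'->'c', delta=(3-1)*11^4 mod 257 = 241, hash=165+241 mod 257 = 149 <-- target
Option C: s[3]='c'->'j', delta=(10-3)*11^2 mod 257 = 76, hash=165+76 mod 257 = 241
Option D: s[3]='c'->'f', delta=(6-3)*11^2 mod 257 = 106, hash=165+106 mod 257 = 14
Option E: s[2]='g'->'f', delta=(6-7)*11^3 mod 257 = 211, hash=165+211 mod 257 = 119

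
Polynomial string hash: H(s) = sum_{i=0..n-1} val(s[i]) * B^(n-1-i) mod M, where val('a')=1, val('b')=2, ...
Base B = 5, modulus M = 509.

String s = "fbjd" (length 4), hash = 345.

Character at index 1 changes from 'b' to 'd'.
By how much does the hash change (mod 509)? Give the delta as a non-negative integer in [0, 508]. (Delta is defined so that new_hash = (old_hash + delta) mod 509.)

Answer: 50

Derivation:
Delta formula: (val(new) - val(old)) * B^(n-1-k) mod M
  val('d') - val('b') = 4 - 2 = 2
  B^(n-1-k) = 5^2 mod 509 = 25
  Delta = 2 * 25 mod 509 = 50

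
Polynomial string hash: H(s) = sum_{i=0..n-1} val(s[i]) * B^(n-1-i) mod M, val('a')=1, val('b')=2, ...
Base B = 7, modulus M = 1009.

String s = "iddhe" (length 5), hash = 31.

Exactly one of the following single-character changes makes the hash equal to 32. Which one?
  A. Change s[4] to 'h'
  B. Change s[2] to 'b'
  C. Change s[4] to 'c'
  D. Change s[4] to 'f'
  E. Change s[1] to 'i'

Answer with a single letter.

Option A: s[4]='e'->'h', delta=(8-5)*7^0 mod 1009 = 3, hash=31+3 mod 1009 = 34
Option B: s[2]='d'->'b', delta=(2-4)*7^2 mod 1009 = 911, hash=31+911 mod 1009 = 942
Option C: s[4]='e'->'c', delta=(3-5)*7^0 mod 1009 = 1007, hash=31+1007 mod 1009 = 29
Option D: s[4]='e'->'f', delta=(6-5)*7^0 mod 1009 = 1, hash=31+1 mod 1009 = 32 <-- target
Option E: s[1]='d'->'i', delta=(9-4)*7^3 mod 1009 = 706, hash=31+706 mod 1009 = 737

Answer: D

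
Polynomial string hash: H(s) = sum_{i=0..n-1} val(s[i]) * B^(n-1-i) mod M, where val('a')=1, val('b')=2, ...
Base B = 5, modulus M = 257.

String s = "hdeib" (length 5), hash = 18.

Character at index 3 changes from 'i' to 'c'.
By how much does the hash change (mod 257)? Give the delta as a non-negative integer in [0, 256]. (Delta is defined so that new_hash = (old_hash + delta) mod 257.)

Delta formula: (val(new) - val(old)) * B^(n-1-k) mod M
  val('c') - val('i') = 3 - 9 = -6
  B^(n-1-k) = 5^1 mod 257 = 5
  Delta = -6 * 5 mod 257 = 227

Answer: 227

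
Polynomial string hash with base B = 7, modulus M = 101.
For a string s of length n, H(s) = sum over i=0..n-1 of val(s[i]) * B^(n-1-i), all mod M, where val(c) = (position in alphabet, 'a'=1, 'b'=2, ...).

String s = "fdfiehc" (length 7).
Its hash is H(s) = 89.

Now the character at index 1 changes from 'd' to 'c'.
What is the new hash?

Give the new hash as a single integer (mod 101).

Answer: 48

Derivation:
val('d') = 4, val('c') = 3
Position k = 1, exponent = n-1-k = 5
B^5 mod M = 7^5 mod 101 = 41
Delta = (3 - 4) * 41 mod 101 = 60
New hash = (89 + 60) mod 101 = 48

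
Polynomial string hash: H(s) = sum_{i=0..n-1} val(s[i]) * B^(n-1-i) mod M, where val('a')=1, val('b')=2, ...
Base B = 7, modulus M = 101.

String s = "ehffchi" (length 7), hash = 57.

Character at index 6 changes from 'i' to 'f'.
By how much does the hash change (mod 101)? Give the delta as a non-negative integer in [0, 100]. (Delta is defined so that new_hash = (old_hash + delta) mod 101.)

Answer: 98

Derivation:
Delta formula: (val(new) - val(old)) * B^(n-1-k) mod M
  val('f') - val('i') = 6 - 9 = -3
  B^(n-1-k) = 7^0 mod 101 = 1
  Delta = -3 * 1 mod 101 = 98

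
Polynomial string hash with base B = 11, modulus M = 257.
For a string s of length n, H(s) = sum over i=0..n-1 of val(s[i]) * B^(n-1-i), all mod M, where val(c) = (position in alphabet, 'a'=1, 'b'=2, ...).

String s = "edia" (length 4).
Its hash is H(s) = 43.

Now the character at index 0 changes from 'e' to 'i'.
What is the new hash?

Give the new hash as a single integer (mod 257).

Answer: 227

Derivation:
val('e') = 5, val('i') = 9
Position k = 0, exponent = n-1-k = 3
B^3 mod M = 11^3 mod 257 = 46
Delta = (9 - 5) * 46 mod 257 = 184
New hash = (43 + 184) mod 257 = 227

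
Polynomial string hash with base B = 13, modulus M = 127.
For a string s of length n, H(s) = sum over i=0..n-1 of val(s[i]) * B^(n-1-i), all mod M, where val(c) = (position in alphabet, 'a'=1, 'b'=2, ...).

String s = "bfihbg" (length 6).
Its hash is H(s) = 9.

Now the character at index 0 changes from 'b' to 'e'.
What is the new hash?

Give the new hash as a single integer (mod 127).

Answer: 98

Derivation:
val('b') = 2, val('e') = 5
Position k = 0, exponent = n-1-k = 5
B^5 mod M = 13^5 mod 127 = 72
Delta = (5 - 2) * 72 mod 127 = 89
New hash = (9 + 89) mod 127 = 98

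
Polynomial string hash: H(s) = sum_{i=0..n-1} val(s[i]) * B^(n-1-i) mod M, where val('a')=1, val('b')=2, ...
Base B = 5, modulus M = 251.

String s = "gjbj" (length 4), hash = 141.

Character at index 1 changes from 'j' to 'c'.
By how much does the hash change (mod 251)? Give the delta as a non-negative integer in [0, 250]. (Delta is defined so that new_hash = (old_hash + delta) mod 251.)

Answer: 76

Derivation:
Delta formula: (val(new) - val(old)) * B^(n-1-k) mod M
  val('c') - val('j') = 3 - 10 = -7
  B^(n-1-k) = 5^2 mod 251 = 25
  Delta = -7 * 25 mod 251 = 76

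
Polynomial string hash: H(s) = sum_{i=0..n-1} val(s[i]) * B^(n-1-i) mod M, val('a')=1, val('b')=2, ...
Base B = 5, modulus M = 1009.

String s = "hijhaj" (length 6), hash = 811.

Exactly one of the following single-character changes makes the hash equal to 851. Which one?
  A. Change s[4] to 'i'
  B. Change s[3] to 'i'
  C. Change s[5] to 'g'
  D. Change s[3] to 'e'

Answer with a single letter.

Option A: s[4]='a'->'i', delta=(9-1)*5^1 mod 1009 = 40, hash=811+40 mod 1009 = 851 <-- target
Option B: s[3]='h'->'i', delta=(9-8)*5^2 mod 1009 = 25, hash=811+25 mod 1009 = 836
Option C: s[5]='j'->'g', delta=(7-10)*5^0 mod 1009 = 1006, hash=811+1006 mod 1009 = 808
Option D: s[3]='h'->'e', delta=(5-8)*5^2 mod 1009 = 934, hash=811+934 mod 1009 = 736

Answer: A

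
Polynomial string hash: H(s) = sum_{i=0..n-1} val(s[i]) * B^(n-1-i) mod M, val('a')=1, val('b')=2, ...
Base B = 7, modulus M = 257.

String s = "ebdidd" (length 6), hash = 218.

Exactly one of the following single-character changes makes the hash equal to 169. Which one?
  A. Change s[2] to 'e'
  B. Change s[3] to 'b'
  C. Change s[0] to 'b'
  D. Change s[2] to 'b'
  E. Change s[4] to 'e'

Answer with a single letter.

Option A: s[2]='d'->'e', delta=(5-4)*7^3 mod 257 = 86, hash=218+86 mod 257 = 47
Option B: s[3]='i'->'b', delta=(2-9)*7^2 mod 257 = 171, hash=218+171 mod 257 = 132
Option C: s[0]='e'->'b', delta=(2-5)*7^5 mod 257 = 208, hash=218+208 mod 257 = 169 <-- target
Option D: s[2]='d'->'b', delta=(2-4)*7^3 mod 257 = 85, hash=218+85 mod 257 = 46
Option E: s[4]='d'->'e', delta=(5-4)*7^1 mod 257 = 7, hash=218+7 mod 257 = 225

Answer: C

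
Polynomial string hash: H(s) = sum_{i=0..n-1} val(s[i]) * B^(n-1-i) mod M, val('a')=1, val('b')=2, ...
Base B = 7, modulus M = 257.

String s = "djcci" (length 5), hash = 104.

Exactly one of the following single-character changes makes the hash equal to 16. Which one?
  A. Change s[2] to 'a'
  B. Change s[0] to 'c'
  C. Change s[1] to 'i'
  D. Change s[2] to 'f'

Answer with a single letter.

Option A: s[2]='c'->'a', delta=(1-3)*7^2 mod 257 = 159, hash=104+159 mod 257 = 6
Option B: s[0]='d'->'c', delta=(3-4)*7^4 mod 257 = 169, hash=104+169 mod 257 = 16 <-- target
Option C: s[1]='j'->'i', delta=(9-10)*7^3 mod 257 = 171, hash=104+171 mod 257 = 18
Option D: s[2]='c'->'f', delta=(6-3)*7^2 mod 257 = 147, hash=104+147 mod 257 = 251

Answer: B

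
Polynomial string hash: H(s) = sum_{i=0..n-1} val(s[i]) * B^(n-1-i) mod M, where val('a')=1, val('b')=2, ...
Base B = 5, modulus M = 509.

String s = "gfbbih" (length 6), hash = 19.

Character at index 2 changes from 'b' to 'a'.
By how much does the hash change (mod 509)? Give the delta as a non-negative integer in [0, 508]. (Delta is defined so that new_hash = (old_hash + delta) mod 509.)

Delta formula: (val(new) - val(old)) * B^(n-1-k) mod M
  val('a') - val('b') = 1 - 2 = -1
  B^(n-1-k) = 5^3 mod 509 = 125
  Delta = -1 * 125 mod 509 = 384

Answer: 384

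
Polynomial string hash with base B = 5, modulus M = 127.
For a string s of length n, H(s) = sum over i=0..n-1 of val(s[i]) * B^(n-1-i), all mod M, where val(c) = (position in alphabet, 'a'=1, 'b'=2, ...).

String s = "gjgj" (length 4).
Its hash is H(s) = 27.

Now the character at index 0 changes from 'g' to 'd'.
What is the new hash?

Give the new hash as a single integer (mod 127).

Answer: 33

Derivation:
val('g') = 7, val('d') = 4
Position k = 0, exponent = n-1-k = 3
B^3 mod M = 5^3 mod 127 = 125
Delta = (4 - 7) * 125 mod 127 = 6
New hash = (27 + 6) mod 127 = 33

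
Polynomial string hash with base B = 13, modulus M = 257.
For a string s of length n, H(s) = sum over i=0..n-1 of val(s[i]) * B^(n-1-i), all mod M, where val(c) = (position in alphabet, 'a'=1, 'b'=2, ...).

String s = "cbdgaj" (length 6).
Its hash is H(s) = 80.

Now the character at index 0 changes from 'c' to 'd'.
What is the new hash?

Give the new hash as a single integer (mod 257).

Answer: 8

Derivation:
val('c') = 3, val('d') = 4
Position k = 0, exponent = n-1-k = 5
B^5 mod M = 13^5 mod 257 = 185
Delta = (4 - 3) * 185 mod 257 = 185
New hash = (80 + 185) mod 257 = 8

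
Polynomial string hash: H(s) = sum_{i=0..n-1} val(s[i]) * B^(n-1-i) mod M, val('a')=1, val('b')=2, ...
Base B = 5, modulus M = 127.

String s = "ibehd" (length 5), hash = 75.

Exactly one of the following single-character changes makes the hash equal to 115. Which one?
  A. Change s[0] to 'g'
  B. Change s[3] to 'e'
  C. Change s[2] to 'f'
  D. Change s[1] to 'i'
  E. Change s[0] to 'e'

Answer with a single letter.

Option A: s[0]='i'->'g', delta=(7-9)*5^4 mod 127 = 20, hash=75+20 mod 127 = 95
Option B: s[3]='h'->'e', delta=(5-8)*5^1 mod 127 = 112, hash=75+112 mod 127 = 60
Option C: s[2]='e'->'f', delta=(6-5)*5^2 mod 127 = 25, hash=75+25 mod 127 = 100
Option D: s[1]='b'->'i', delta=(9-2)*5^3 mod 127 = 113, hash=75+113 mod 127 = 61
Option E: s[0]='i'->'e', delta=(5-9)*5^4 mod 127 = 40, hash=75+40 mod 127 = 115 <-- target

Answer: E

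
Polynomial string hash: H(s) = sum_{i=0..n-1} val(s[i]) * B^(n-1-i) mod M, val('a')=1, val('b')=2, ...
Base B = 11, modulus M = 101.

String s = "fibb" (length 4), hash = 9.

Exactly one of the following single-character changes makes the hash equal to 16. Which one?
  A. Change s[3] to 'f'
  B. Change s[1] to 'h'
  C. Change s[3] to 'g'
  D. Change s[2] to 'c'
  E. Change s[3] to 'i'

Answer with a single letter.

Option A: s[3]='b'->'f', delta=(6-2)*11^0 mod 101 = 4, hash=9+4 mod 101 = 13
Option B: s[1]='i'->'h', delta=(8-9)*11^2 mod 101 = 81, hash=9+81 mod 101 = 90
Option C: s[3]='b'->'g', delta=(7-2)*11^0 mod 101 = 5, hash=9+5 mod 101 = 14
Option D: s[2]='b'->'c', delta=(3-2)*11^1 mod 101 = 11, hash=9+11 mod 101 = 20
Option E: s[3]='b'->'i', delta=(9-2)*11^0 mod 101 = 7, hash=9+7 mod 101 = 16 <-- target

Answer: E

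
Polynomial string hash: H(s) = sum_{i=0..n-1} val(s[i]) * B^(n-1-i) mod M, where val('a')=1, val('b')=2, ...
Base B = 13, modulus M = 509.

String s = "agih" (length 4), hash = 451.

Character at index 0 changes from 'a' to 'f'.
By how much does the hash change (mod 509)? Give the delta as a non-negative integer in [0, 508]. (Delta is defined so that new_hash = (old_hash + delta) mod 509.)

Answer: 296

Derivation:
Delta formula: (val(new) - val(old)) * B^(n-1-k) mod M
  val('f') - val('a') = 6 - 1 = 5
  B^(n-1-k) = 13^3 mod 509 = 161
  Delta = 5 * 161 mod 509 = 296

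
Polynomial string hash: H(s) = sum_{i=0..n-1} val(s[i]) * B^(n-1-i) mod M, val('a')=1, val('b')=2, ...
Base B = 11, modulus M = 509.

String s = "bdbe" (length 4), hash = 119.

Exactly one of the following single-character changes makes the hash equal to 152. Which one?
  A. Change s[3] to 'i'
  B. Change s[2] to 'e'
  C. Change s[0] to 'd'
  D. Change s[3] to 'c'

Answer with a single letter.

Option A: s[3]='e'->'i', delta=(9-5)*11^0 mod 509 = 4, hash=119+4 mod 509 = 123
Option B: s[2]='b'->'e', delta=(5-2)*11^1 mod 509 = 33, hash=119+33 mod 509 = 152 <-- target
Option C: s[0]='b'->'d', delta=(4-2)*11^3 mod 509 = 117, hash=119+117 mod 509 = 236
Option D: s[3]='e'->'c', delta=(3-5)*11^0 mod 509 = 507, hash=119+507 mod 509 = 117

Answer: B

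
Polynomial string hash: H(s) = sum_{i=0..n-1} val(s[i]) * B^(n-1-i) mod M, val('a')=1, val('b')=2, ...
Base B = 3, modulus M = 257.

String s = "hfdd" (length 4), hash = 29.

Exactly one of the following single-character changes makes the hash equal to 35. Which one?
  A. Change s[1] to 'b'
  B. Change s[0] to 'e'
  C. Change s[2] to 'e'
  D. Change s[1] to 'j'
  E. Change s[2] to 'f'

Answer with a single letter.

Answer: E

Derivation:
Option A: s[1]='f'->'b', delta=(2-6)*3^2 mod 257 = 221, hash=29+221 mod 257 = 250
Option B: s[0]='h'->'e', delta=(5-8)*3^3 mod 257 = 176, hash=29+176 mod 257 = 205
Option C: s[2]='d'->'e', delta=(5-4)*3^1 mod 257 = 3, hash=29+3 mod 257 = 32
Option D: s[1]='f'->'j', delta=(10-6)*3^2 mod 257 = 36, hash=29+36 mod 257 = 65
Option E: s[2]='d'->'f', delta=(6-4)*3^1 mod 257 = 6, hash=29+6 mod 257 = 35 <-- target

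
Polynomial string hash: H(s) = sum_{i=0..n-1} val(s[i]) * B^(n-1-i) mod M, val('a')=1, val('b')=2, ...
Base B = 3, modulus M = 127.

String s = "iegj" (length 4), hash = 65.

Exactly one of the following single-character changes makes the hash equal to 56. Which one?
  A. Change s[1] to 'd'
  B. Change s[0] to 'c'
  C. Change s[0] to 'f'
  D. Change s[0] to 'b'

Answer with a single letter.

Option A: s[1]='e'->'d', delta=(4-5)*3^2 mod 127 = 118, hash=65+118 mod 127 = 56 <-- target
Option B: s[0]='i'->'c', delta=(3-9)*3^3 mod 127 = 92, hash=65+92 mod 127 = 30
Option C: s[0]='i'->'f', delta=(6-9)*3^3 mod 127 = 46, hash=65+46 mod 127 = 111
Option D: s[0]='i'->'b', delta=(2-9)*3^3 mod 127 = 65, hash=65+65 mod 127 = 3

Answer: A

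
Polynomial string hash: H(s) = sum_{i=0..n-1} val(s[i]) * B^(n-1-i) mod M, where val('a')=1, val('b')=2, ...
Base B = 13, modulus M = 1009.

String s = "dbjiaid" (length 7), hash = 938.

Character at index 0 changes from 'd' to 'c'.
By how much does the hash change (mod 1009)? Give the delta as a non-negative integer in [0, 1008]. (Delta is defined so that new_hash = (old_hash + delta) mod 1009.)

Answer: 247

Derivation:
Delta formula: (val(new) - val(old)) * B^(n-1-k) mod M
  val('c') - val('d') = 3 - 4 = -1
  B^(n-1-k) = 13^6 mod 1009 = 762
  Delta = -1 * 762 mod 1009 = 247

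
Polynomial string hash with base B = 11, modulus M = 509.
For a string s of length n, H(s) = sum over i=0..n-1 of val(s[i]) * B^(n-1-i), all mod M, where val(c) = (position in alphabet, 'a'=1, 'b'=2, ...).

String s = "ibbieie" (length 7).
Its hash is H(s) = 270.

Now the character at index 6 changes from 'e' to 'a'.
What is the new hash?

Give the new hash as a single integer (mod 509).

val('e') = 5, val('a') = 1
Position k = 6, exponent = n-1-k = 0
B^0 mod M = 11^0 mod 509 = 1
Delta = (1 - 5) * 1 mod 509 = 505
New hash = (270 + 505) mod 509 = 266

Answer: 266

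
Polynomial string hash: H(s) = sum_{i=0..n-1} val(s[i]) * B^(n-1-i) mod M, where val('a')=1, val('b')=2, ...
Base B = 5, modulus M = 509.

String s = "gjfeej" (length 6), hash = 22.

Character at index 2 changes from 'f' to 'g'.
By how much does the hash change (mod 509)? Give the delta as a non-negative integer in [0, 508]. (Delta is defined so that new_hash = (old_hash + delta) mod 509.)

Delta formula: (val(new) - val(old)) * B^(n-1-k) mod M
  val('g') - val('f') = 7 - 6 = 1
  B^(n-1-k) = 5^3 mod 509 = 125
  Delta = 1 * 125 mod 509 = 125

Answer: 125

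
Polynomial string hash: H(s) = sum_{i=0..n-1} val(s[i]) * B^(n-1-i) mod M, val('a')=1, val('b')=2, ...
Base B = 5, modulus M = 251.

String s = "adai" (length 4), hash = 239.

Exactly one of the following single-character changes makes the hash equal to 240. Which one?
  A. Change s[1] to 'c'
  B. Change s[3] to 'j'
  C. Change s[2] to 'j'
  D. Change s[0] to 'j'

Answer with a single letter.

Answer: B

Derivation:
Option A: s[1]='d'->'c', delta=(3-4)*5^2 mod 251 = 226, hash=239+226 mod 251 = 214
Option B: s[3]='i'->'j', delta=(10-9)*5^0 mod 251 = 1, hash=239+1 mod 251 = 240 <-- target
Option C: s[2]='a'->'j', delta=(10-1)*5^1 mod 251 = 45, hash=239+45 mod 251 = 33
Option D: s[0]='a'->'j', delta=(10-1)*5^3 mod 251 = 121, hash=239+121 mod 251 = 109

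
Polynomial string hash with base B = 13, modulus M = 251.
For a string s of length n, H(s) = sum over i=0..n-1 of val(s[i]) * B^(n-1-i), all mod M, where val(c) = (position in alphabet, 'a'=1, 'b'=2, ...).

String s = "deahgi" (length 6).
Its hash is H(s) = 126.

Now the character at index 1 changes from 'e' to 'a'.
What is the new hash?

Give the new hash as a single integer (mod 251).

Answer: 87

Derivation:
val('e') = 5, val('a') = 1
Position k = 1, exponent = n-1-k = 4
B^4 mod M = 13^4 mod 251 = 198
Delta = (1 - 5) * 198 mod 251 = 212
New hash = (126 + 212) mod 251 = 87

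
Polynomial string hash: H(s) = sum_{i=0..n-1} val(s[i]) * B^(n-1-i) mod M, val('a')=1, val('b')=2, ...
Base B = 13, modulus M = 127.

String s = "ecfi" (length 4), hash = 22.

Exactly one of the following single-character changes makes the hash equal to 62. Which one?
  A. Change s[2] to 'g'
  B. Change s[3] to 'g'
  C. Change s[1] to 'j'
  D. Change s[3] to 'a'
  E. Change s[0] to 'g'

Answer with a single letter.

Option A: s[2]='f'->'g', delta=(7-6)*13^1 mod 127 = 13, hash=22+13 mod 127 = 35
Option B: s[3]='i'->'g', delta=(7-9)*13^0 mod 127 = 125, hash=22+125 mod 127 = 20
Option C: s[1]='c'->'j', delta=(10-3)*13^2 mod 127 = 40, hash=22+40 mod 127 = 62 <-- target
Option D: s[3]='i'->'a', delta=(1-9)*13^0 mod 127 = 119, hash=22+119 mod 127 = 14
Option E: s[0]='e'->'g', delta=(7-5)*13^3 mod 127 = 76, hash=22+76 mod 127 = 98

Answer: C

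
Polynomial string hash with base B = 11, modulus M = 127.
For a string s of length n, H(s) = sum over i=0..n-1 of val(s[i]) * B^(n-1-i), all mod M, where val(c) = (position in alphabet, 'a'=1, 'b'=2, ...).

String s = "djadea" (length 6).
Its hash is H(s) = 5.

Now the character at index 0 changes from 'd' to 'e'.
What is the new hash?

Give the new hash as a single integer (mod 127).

val('d') = 4, val('e') = 5
Position k = 0, exponent = n-1-k = 5
B^5 mod M = 11^5 mod 127 = 15
Delta = (5 - 4) * 15 mod 127 = 15
New hash = (5 + 15) mod 127 = 20

Answer: 20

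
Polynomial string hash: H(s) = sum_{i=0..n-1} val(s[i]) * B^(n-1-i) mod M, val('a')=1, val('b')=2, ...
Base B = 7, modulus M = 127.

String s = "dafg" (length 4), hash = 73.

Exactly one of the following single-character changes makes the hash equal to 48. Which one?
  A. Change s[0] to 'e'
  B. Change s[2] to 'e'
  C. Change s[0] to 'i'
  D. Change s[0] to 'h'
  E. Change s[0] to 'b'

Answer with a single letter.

Answer: D

Derivation:
Option A: s[0]='d'->'e', delta=(5-4)*7^3 mod 127 = 89, hash=73+89 mod 127 = 35
Option B: s[2]='f'->'e', delta=(5-6)*7^1 mod 127 = 120, hash=73+120 mod 127 = 66
Option C: s[0]='d'->'i', delta=(9-4)*7^3 mod 127 = 64, hash=73+64 mod 127 = 10
Option D: s[0]='d'->'h', delta=(8-4)*7^3 mod 127 = 102, hash=73+102 mod 127 = 48 <-- target
Option E: s[0]='d'->'b', delta=(2-4)*7^3 mod 127 = 76, hash=73+76 mod 127 = 22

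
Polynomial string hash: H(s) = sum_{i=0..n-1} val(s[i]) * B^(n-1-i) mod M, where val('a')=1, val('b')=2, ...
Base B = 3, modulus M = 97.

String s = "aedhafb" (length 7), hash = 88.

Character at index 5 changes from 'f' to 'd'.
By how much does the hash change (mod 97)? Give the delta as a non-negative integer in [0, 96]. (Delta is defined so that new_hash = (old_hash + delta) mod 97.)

Delta formula: (val(new) - val(old)) * B^(n-1-k) mod M
  val('d') - val('f') = 4 - 6 = -2
  B^(n-1-k) = 3^1 mod 97 = 3
  Delta = -2 * 3 mod 97 = 91

Answer: 91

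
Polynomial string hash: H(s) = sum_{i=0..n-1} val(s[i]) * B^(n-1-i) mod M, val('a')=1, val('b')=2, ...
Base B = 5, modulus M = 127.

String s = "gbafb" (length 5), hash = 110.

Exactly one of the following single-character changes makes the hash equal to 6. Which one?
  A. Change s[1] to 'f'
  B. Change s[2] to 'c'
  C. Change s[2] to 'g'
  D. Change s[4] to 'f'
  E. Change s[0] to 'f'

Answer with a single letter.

Answer: C

Derivation:
Option A: s[1]='b'->'f', delta=(6-2)*5^3 mod 127 = 119, hash=110+119 mod 127 = 102
Option B: s[2]='a'->'c', delta=(3-1)*5^2 mod 127 = 50, hash=110+50 mod 127 = 33
Option C: s[2]='a'->'g', delta=(7-1)*5^2 mod 127 = 23, hash=110+23 mod 127 = 6 <-- target
Option D: s[4]='b'->'f', delta=(6-2)*5^0 mod 127 = 4, hash=110+4 mod 127 = 114
Option E: s[0]='g'->'f', delta=(6-7)*5^4 mod 127 = 10, hash=110+10 mod 127 = 120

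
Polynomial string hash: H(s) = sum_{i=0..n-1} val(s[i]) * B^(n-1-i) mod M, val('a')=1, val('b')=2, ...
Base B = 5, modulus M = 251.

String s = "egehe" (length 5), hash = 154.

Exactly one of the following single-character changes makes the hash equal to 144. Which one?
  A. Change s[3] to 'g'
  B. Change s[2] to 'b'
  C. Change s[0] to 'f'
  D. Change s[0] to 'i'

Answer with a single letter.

Answer: D

Derivation:
Option A: s[3]='h'->'g', delta=(7-8)*5^1 mod 251 = 246, hash=154+246 mod 251 = 149
Option B: s[2]='e'->'b', delta=(2-5)*5^2 mod 251 = 176, hash=154+176 mod 251 = 79
Option C: s[0]='e'->'f', delta=(6-5)*5^4 mod 251 = 123, hash=154+123 mod 251 = 26
Option D: s[0]='e'->'i', delta=(9-5)*5^4 mod 251 = 241, hash=154+241 mod 251 = 144 <-- target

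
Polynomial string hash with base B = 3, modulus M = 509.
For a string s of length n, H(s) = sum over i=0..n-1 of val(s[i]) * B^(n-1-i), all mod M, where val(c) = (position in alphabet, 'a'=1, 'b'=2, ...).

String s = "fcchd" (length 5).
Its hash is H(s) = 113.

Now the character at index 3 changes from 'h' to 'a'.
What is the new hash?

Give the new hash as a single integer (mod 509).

Answer: 92

Derivation:
val('h') = 8, val('a') = 1
Position k = 3, exponent = n-1-k = 1
B^1 mod M = 3^1 mod 509 = 3
Delta = (1 - 8) * 3 mod 509 = 488
New hash = (113 + 488) mod 509 = 92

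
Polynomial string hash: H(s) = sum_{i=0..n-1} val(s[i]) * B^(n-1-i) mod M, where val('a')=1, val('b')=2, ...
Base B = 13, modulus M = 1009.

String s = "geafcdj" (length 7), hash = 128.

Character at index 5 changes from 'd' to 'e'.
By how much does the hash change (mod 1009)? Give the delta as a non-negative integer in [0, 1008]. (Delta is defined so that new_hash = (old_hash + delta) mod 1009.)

Answer: 13

Derivation:
Delta formula: (val(new) - val(old)) * B^(n-1-k) mod M
  val('e') - val('d') = 5 - 4 = 1
  B^(n-1-k) = 13^1 mod 1009 = 13
  Delta = 1 * 13 mod 1009 = 13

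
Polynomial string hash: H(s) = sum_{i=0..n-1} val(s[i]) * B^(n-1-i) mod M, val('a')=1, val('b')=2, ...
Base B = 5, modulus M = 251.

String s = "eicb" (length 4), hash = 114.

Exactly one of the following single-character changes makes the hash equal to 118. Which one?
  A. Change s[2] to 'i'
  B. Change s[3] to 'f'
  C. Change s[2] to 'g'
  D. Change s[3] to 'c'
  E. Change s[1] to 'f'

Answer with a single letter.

Option A: s[2]='c'->'i', delta=(9-3)*5^1 mod 251 = 30, hash=114+30 mod 251 = 144
Option B: s[3]='b'->'f', delta=(6-2)*5^0 mod 251 = 4, hash=114+4 mod 251 = 118 <-- target
Option C: s[2]='c'->'g', delta=(7-3)*5^1 mod 251 = 20, hash=114+20 mod 251 = 134
Option D: s[3]='b'->'c', delta=(3-2)*5^0 mod 251 = 1, hash=114+1 mod 251 = 115
Option E: s[1]='i'->'f', delta=(6-9)*5^2 mod 251 = 176, hash=114+176 mod 251 = 39

Answer: B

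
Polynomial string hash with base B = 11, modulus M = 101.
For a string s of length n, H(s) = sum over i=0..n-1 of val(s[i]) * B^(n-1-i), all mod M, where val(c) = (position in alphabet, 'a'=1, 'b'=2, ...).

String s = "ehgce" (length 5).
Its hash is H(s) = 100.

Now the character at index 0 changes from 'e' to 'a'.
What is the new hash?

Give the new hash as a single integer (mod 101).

Answer: 15

Derivation:
val('e') = 5, val('a') = 1
Position k = 0, exponent = n-1-k = 4
B^4 mod M = 11^4 mod 101 = 97
Delta = (1 - 5) * 97 mod 101 = 16
New hash = (100 + 16) mod 101 = 15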